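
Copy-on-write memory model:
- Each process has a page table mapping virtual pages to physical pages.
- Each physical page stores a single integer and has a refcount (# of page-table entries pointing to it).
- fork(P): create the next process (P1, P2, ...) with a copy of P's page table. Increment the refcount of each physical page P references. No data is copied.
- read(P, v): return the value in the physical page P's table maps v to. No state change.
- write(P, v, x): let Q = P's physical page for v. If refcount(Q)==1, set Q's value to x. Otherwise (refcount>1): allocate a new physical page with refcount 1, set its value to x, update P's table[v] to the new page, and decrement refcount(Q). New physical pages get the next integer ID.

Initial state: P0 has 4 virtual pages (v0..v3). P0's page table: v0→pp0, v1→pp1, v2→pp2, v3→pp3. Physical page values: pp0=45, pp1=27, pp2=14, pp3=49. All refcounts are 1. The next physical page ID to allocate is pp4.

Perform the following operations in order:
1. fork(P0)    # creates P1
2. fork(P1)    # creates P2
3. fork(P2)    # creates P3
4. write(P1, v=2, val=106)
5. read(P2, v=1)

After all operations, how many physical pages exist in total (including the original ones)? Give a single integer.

Answer: 5

Derivation:
Op 1: fork(P0) -> P1. 4 ppages; refcounts: pp0:2 pp1:2 pp2:2 pp3:2
Op 2: fork(P1) -> P2. 4 ppages; refcounts: pp0:3 pp1:3 pp2:3 pp3:3
Op 3: fork(P2) -> P3. 4 ppages; refcounts: pp0:4 pp1:4 pp2:4 pp3:4
Op 4: write(P1, v2, 106). refcount(pp2)=4>1 -> COPY to pp4. 5 ppages; refcounts: pp0:4 pp1:4 pp2:3 pp3:4 pp4:1
Op 5: read(P2, v1) -> 27. No state change.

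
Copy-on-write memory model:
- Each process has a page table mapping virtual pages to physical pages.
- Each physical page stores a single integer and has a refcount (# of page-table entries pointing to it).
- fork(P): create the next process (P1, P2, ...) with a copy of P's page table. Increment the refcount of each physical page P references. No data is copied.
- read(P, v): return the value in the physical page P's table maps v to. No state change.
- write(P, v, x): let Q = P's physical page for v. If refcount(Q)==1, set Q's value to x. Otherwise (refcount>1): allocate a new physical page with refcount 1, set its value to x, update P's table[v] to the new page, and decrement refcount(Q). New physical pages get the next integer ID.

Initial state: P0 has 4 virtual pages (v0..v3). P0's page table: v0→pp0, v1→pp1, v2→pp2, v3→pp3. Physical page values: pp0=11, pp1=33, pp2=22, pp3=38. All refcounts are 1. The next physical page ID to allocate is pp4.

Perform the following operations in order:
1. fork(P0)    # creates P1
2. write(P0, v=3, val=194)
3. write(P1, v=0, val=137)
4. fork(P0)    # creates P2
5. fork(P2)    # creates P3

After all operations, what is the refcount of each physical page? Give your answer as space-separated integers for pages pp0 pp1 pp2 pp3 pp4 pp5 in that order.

Op 1: fork(P0) -> P1. 4 ppages; refcounts: pp0:2 pp1:2 pp2:2 pp3:2
Op 2: write(P0, v3, 194). refcount(pp3)=2>1 -> COPY to pp4. 5 ppages; refcounts: pp0:2 pp1:2 pp2:2 pp3:1 pp4:1
Op 3: write(P1, v0, 137). refcount(pp0)=2>1 -> COPY to pp5. 6 ppages; refcounts: pp0:1 pp1:2 pp2:2 pp3:1 pp4:1 pp5:1
Op 4: fork(P0) -> P2. 6 ppages; refcounts: pp0:2 pp1:3 pp2:3 pp3:1 pp4:2 pp5:1
Op 5: fork(P2) -> P3. 6 ppages; refcounts: pp0:3 pp1:4 pp2:4 pp3:1 pp4:3 pp5:1

Answer: 3 4 4 1 3 1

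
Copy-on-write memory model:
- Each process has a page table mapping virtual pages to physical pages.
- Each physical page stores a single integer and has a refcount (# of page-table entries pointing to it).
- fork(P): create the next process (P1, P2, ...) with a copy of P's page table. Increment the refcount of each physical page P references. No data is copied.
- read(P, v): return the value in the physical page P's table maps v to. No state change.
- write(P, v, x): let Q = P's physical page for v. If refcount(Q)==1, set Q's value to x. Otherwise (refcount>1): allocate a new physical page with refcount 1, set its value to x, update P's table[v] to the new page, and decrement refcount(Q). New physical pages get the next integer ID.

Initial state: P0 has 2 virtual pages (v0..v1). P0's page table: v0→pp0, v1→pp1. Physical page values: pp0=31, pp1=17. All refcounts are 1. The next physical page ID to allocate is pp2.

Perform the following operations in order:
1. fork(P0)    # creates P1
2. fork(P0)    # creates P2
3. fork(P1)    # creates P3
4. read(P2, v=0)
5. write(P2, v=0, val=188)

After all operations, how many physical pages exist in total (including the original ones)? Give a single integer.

Answer: 3

Derivation:
Op 1: fork(P0) -> P1. 2 ppages; refcounts: pp0:2 pp1:2
Op 2: fork(P0) -> P2. 2 ppages; refcounts: pp0:3 pp1:3
Op 3: fork(P1) -> P3. 2 ppages; refcounts: pp0:4 pp1:4
Op 4: read(P2, v0) -> 31. No state change.
Op 5: write(P2, v0, 188). refcount(pp0)=4>1 -> COPY to pp2. 3 ppages; refcounts: pp0:3 pp1:4 pp2:1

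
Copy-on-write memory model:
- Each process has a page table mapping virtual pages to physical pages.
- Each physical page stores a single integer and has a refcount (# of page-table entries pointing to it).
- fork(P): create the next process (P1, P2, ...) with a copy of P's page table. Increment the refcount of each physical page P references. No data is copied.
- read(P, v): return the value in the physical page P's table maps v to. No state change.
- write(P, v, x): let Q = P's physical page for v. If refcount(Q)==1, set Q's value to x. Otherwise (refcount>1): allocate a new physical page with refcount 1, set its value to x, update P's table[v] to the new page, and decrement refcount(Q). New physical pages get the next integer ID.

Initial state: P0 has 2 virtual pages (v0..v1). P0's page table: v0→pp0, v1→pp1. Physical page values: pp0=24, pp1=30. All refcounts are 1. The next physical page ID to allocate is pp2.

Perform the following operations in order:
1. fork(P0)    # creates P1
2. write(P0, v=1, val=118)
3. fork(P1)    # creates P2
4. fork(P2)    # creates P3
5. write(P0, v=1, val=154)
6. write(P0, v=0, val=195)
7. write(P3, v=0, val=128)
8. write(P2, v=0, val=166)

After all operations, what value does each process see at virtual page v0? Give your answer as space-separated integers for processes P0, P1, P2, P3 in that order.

Op 1: fork(P0) -> P1. 2 ppages; refcounts: pp0:2 pp1:2
Op 2: write(P0, v1, 118). refcount(pp1)=2>1 -> COPY to pp2. 3 ppages; refcounts: pp0:2 pp1:1 pp2:1
Op 3: fork(P1) -> P2. 3 ppages; refcounts: pp0:3 pp1:2 pp2:1
Op 4: fork(P2) -> P3. 3 ppages; refcounts: pp0:4 pp1:3 pp2:1
Op 5: write(P0, v1, 154). refcount(pp2)=1 -> write in place. 3 ppages; refcounts: pp0:4 pp1:3 pp2:1
Op 6: write(P0, v0, 195). refcount(pp0)=4>1 -> COPY to pp3. 4 ppages; refcounts: pp0:3 pp1:3 pp2:1 pp3:1
Op 7: write(P3, v0, 128). refcount(pp0)=3>1 -> COPY to pp4. 5 ppages; refcounts: pp0:2 pp1:3 pp2:1 pp3:1 pp4:1
Op 8: write(P2, v0, 166). refcount(pp0)=2>1 -> COPY to pp5. 6 ppages; refcounts: pp0:1 pp1:3 pp2:1 pp3:1 pp4:1 pp5:1
P0: v0 -> pp3 = 195
P1: v0 -> pp0 = 24
P2: v0 -> pp5 = 166
P3: v0 -> pp4 = 128

Answer: 195 24 166 128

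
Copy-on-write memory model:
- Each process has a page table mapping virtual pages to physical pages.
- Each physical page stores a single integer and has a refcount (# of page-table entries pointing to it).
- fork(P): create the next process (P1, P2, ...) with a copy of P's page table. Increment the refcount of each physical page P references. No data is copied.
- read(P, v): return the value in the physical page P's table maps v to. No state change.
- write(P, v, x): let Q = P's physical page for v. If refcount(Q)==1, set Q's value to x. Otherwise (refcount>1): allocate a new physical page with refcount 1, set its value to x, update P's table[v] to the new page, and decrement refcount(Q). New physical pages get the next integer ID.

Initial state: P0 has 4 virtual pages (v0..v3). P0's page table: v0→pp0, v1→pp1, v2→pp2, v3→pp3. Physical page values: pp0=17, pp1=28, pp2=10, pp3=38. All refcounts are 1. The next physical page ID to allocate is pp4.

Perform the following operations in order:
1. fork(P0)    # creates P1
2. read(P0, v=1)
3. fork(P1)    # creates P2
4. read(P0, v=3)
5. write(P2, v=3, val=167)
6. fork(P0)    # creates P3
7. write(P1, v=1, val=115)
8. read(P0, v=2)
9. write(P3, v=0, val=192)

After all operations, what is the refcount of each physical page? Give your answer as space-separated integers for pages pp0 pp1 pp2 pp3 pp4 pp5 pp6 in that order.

Op 1: fork(P0) -> P1. 4 ppages; refcounts: pp0:2 pp1:2 pp2:2 pp3:2
Op 2: read(P0, v1) -> 28. No state change.
Op 3: fork(P1) -> P2. 4 ppages; refcounts: pp0:3 pp1:3 pp2:3 pp3:3
Op 4: read(P0, v3) -> 38. No state change.
Op 5: write(P2, v3, 167). refcount(pp3)=3>1 -> COPY to pp4. 5 ppages; refcounts: pp0:3 pp1:3 pp2:3 pp3:2 pp4:1
Op 6: fork(P0) -> P3. 5 ppages; refcounts: pp0:4 pp1:4 pp2:4 pp3:3 pp4:1
Op 7: write(P1, v1, 115). refcount(pp1)=4>1 -> COPY to pp5. 6 ppages; refcounts: pp0:4 pp1:3 pp2:4 pp3:3 pp4:1 pp5:1
Op 8: read(P0, v2) -> 10. No state change.
Op 9: write(P3, v0, 192). refcount(pp0)=4>1 -> COPY to pp6. 7 ppages; refcounts: pp0:3 pp1:3 pp2:4 pp3:3 pp4:1 pp5:1 pp6:1

Answer: 3 3 4 3 1 1 1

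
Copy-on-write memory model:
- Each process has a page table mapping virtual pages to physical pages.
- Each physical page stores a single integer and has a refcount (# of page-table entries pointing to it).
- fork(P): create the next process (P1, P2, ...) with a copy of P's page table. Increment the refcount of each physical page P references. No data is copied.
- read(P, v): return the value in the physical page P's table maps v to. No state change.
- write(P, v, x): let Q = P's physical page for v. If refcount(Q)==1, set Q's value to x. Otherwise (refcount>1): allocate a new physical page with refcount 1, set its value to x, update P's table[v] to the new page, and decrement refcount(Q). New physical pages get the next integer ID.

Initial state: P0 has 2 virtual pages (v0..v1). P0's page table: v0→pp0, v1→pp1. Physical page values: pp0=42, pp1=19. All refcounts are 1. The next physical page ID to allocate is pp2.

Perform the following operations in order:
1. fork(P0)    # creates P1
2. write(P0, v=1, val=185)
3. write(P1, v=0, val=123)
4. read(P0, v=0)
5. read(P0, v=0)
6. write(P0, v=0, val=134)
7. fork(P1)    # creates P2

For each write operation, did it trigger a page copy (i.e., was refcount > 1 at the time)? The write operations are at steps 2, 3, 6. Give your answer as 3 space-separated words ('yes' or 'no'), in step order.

Op 1: fork(P0) -> P1. 2 ppages; refcounts: pp0:2 pp1:2
Op 2: write(P0, v1, 185). refcount(pp1)=2>1 -> COPY to pp2. 3 ppages; refcounts: pp0:2 pp1:1 pp2:1
Op 3: write(P1, v0, 123). refcount(pp0)=2>1 -> COPY to pp3. 4 ppages; refcounts: pp0:1 pp1:1 pp2:1 pp3:1
Op 4: read(P0, v0) -> 42. No state change.
Op 5: read(P0, v0) -> 42. No state change.
Op 6: write(P0, v0, 134). refcount(pp0)=1 -> write in place. 4 ppages; refcounts: pp0:1 pp1:1 pp2:1 pp3:1
Op 7: fork(P1) -> P2. 4 ppages; refcounts: pp0:1 pp1:2 pp2:1 pp3:2

yes yes no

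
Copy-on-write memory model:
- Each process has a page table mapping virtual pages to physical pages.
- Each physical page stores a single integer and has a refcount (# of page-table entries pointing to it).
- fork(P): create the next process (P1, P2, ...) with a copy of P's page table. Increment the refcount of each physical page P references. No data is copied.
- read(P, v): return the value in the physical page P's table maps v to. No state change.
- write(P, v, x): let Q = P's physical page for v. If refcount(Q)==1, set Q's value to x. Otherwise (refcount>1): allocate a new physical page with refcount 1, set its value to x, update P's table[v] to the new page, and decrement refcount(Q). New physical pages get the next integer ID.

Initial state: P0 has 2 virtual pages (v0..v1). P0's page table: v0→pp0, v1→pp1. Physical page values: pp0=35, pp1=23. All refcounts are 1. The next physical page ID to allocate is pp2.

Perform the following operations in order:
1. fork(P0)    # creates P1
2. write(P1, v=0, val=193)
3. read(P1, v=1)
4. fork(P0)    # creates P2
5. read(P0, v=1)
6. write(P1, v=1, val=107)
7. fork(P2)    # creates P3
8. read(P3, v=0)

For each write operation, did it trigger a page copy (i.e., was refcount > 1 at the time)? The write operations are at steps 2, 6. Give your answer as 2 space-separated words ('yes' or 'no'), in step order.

Op 1: fork(P0) -> P1. 2 ppages; refcounts: pp0:2 pp1:2
Op 2: write(P1, v0, 193). refcount(pp0)=2>1 -> COPY to pp2. 3 ppages; refcounts: pp0:1 pp1:2 pp2:1
Op 3: read(P1, v1) -> 23. No state change.
Op 4: fork(P0) -> P2. 3 ppages; refcounts: pp0:2 pp1:3 pp2:1
Op 5: read(P0, v1) -> 23. No state change.
Op 6: write(P1, v1, 107). refcount(pp1)=3>1 -> COPY to pp3. 4 ppages; refcounts: pp0:2 pp1:2 pp2:1 pp3:1
Op 7: fork(P2) -> P3. 4 ppages; refcounts: pp0:3 pp1:3 pp2:1 pp3:1
Op 8: read(P3, v0) -> 35. No state change.

yes yes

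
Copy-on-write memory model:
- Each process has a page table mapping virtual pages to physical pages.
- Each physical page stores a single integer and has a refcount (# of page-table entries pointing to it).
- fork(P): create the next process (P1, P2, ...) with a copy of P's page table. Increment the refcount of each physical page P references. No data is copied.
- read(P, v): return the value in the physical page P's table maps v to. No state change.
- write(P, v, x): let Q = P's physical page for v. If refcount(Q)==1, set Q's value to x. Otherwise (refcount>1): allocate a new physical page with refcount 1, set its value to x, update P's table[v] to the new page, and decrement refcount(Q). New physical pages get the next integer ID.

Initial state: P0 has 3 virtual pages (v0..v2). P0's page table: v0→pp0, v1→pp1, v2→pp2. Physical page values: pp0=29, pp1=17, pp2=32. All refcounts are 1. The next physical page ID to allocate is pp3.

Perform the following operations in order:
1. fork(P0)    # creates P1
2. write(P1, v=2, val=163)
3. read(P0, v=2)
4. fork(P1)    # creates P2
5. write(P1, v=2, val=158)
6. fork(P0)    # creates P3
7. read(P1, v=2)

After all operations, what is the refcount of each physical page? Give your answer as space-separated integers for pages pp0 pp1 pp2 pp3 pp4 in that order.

Op 1: fork(P0) -> P1. 3 ppages; refcounts: pp0:2 pp1:2 pp2:2
Op 2: write(P1, v2, 163). refcount(pp2)=2>1 -> COPY to pp3. 4 ppages; refcounts: pp0:2 pp1:2 pp2:1 pp3:1
Op 3: read(P0, v2) -> 32. No state change.
Op 4: fork(P1) -> P2. 4 ppages; refcounts: pp0:3 pp1:3 pp2:1 pp3:2
Op 5: write(P1, v2, 158). refcount(pp3)=2>1 -> COPY to pp4. 5 ppages; refcounts: pp0:3 pp1:3 pp2:1 pp3:1 pp4:1
Op 6: fork(P0) -> P3. 5 ppages; refcounts: pp0:4 pp1:4 pp2:2 pp3:1 pp4:1
Op 7: read(P1, v2) -> 158. No state change.

Answer: 4 4 2 1 1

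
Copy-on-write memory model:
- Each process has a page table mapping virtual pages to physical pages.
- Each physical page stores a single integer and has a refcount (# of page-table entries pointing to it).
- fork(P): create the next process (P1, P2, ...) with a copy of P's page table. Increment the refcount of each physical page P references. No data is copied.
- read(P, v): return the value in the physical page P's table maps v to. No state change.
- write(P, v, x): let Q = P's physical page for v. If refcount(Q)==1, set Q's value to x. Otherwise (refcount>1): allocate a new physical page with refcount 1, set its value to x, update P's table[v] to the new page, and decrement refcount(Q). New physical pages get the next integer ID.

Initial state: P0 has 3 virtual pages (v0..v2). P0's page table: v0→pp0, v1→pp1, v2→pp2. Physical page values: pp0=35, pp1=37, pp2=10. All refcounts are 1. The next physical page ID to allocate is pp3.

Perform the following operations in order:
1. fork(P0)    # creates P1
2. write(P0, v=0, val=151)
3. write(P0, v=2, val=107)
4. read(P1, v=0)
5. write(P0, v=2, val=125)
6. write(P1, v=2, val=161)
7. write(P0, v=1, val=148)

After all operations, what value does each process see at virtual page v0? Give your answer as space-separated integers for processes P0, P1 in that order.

Op 1: fork(P0) -> P1. 3 ppages; refcounts: pp0:2 pp1:2 pp2:2
Op 2: write(P0, v0, 151). refcount(pp0)=2>1 -> COPY to pp3. 4 ppages; refcounts: pp0:1 pp1:2 pp2:2 pp3:1
Op 3: write(P0, v2, 107). refcount(pp2)=2>1 -> COPY to pp4. 5 ppages; refcounts: pp0:1 pp1:2 pp2:1 pp3:1 pp4:1
Op 4: read(P1, v0) -> 35. No state change.
Op 5: write(P0, v2, 125). refcount(pp4)=1 -> write in place. 5 ppages; refcounts: pp0:1 pp1:2 pp2:1 pp3:1 pp4:1
Op 6: write(P1, v2, 161). refcount(pp2)=1 -> write in place. 5 ppages; refcounts: pp0:1 pp1:2 pp2:1 pp3:1 pp4:1
Op 7: write(P0, v1, 148). refcount(pp1)=2>1 -> COPY to pp5. 6 ppages; refcounts: pp0:1 pp1:1 pp2:1 pp3:1 pp4:1 pp5:1
P0: v0 -> pp3 = 151
P1: v0 -> pp0 = 35

Answer: 151 35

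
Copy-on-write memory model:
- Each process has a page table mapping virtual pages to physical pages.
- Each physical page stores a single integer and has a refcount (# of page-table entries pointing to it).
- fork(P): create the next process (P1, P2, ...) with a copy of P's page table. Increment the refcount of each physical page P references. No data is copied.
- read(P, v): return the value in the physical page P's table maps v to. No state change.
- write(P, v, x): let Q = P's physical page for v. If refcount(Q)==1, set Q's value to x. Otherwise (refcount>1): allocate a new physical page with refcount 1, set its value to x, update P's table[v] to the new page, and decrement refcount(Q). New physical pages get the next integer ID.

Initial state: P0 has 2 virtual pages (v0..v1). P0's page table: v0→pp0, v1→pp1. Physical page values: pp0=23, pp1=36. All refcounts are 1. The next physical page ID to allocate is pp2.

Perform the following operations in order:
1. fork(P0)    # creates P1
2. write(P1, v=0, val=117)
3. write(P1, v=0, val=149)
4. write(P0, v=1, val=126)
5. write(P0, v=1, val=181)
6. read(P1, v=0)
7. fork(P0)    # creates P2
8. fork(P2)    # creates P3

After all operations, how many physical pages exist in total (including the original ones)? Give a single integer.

Op 1: fork(P0) -> P1. 2 ppages; refcounts: pp0:2 pp1:2
Op 2: write(P1, v0, 117). refcount(pp0)=2>1 -> COPY to pp2. 3 ppages; refcounts: pp0:1 pp1:2 pp2:1
Op 3: write(P1, v0, 149). refcount(pp2)=1 -> write in place. 3 ppages; refcounts: pp0:1 pp1:2 pp2:1
Op 4: write(P0, v1, 126). refcount(pp1)=2>1 -> COPY to pp3. 4 ppages; refcounts: pp0:1 pp1:1 pp2:1 pp3:1
Op 5: write(P0, v1, 181). refcount(pp3)=1 -> write in place. 4 ppages; refcounts: pp0:1 pp1:1 pp2:1 pp3:1
Op 6: read(P1, v0) -> 149. No state change.
Op 7: fork(P0) -> P2. 4 ppages; refcounts: pp0:2 pp1:1 pp2:1 pp3:2
Op 8: fork(P2) -> P3. 4 ppages; refcounts: pp0:3 pp1:1 pp2:1 pp3:3

Answer: 4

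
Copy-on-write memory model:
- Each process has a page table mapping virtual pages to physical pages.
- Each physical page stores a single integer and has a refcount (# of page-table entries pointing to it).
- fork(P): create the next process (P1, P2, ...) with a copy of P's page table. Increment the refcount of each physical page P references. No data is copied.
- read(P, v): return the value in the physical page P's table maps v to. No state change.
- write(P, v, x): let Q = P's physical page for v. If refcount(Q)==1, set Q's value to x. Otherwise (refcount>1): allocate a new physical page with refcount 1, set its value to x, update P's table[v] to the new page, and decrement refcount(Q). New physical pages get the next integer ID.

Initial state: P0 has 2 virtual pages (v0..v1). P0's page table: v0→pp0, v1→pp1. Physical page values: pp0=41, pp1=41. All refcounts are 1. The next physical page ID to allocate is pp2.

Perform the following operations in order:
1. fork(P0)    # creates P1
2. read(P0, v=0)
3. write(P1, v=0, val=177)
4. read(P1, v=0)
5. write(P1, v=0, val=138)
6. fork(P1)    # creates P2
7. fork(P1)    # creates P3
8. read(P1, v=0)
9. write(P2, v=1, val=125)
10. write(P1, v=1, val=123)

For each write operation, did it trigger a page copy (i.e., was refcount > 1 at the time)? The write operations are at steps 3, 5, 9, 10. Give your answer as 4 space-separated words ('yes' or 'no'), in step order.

Op 1: fork(P0) -> P1. 2 ppages; refcounts: pp0:2 pp1:2
Op 2: read(P0, v0) -> 41. No state change.
Op 3: write(P1, v0, 177). refcount(pp0)=2>1 -> COPY to pp2. 3 ppages; refcounts: pp0:1 pp1:2 pp2:1
Op 4: read(P1, v0) -> 177. No state change.
Op 5: write(P1, v0, 138). refcount(pp2)=1 -> write in place. 3 ppages; refcounts: pp0:1 pp1:2 pp2:1
Op 6: fork(P1) -> P2. 3 ppages; refcounts: pp0:1 pp1:3 pp2:2
Op 7: fork(P1) -> P3. 3 ppages; refcounts: pp0:1 pp1:4 pp2:3
Op 8: read(P1, v0) -> 138. No state change.
Op 9: write(P2, v1, 125). refcount(pp1)=4>1 -> COPY to pp3. 4 ppages; refcounts: pp0:1 pp1:3 pp2:3 pp3:1
Op 10: write(P1, v1, 123). refcount(pp1)=3>1 -> COPY to pp4. 5 ppages; refcounts: pp0:1 pp1:2 pp2:3 pp3:1 pp4:1

yes no yes yes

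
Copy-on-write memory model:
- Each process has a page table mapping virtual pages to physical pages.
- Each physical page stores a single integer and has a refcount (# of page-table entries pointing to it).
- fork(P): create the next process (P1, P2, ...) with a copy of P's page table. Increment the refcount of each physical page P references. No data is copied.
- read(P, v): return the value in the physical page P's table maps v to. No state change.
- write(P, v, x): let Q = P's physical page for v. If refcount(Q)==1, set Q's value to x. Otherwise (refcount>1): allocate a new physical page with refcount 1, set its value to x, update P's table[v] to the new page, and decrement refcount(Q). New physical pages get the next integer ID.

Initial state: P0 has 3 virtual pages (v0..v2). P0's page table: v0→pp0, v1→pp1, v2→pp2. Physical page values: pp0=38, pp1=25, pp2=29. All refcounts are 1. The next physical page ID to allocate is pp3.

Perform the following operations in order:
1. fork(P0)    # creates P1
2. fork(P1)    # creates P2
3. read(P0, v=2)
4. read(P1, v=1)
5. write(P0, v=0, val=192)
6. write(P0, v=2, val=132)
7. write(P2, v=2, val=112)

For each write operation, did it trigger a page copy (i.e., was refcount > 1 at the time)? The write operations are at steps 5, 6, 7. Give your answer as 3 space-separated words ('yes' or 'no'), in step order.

Op 1: fork(P0) -> P1. 3 ppages; refcounts: pp0:2 pp1:2 pp2:2
Op 2: fork(P1) -> P2. 3 ppages; refcounts: pp0:3 pp1:3 pp2:3
Op 3: read(P0, v2) -> 29. No state change.
Op 4: read(P1, v1) -> 25. No state change.
Op 5: write(P0, v0, 192). refcount(pp0)=3>1 -> COPY to pp3. 4 ppages; refcounts: pp0:2 pp1:3 pp2:3 pp3:1
Op 6: write(P0, v2, 132). refcount(pp2)=3>1 -> COPY to pp4. 5 ppages; refcounts: pp0:2 pp1:3 pp2:2 pp3:1 pp4:1
Op 7: write(P2, v2, 112). refcount(pp2)=2>1 -> COPY to pp5. 6 ppages; refcounts: pp0:2 pp1:3 pp2:1 pp3:1 pp4:1 pp5:1

yes yes yes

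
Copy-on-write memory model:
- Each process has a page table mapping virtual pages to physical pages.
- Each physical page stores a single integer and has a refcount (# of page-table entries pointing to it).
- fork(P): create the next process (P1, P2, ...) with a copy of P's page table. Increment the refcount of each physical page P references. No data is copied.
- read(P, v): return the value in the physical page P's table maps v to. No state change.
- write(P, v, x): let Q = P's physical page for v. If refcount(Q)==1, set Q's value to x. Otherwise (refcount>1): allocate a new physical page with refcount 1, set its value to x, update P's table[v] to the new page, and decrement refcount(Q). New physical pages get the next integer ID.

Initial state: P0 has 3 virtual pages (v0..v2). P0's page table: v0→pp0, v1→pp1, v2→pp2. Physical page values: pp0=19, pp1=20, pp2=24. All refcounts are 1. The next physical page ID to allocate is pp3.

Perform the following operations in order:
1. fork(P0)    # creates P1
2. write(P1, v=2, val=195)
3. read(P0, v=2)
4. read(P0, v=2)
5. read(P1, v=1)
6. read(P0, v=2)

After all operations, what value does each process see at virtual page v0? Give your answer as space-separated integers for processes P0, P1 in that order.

Answer: 19 19

Derivation:
Op 1: fork(P0) -> P1. 3 ppages; refcounts: pp0:2 pp1:2 pp2:2
Op 2: write(P1, v2, 195). refcount(pp2)=2>1 -> COPY to pp3. 4 ppages; refcounts: pp0:2 pp1:2 pp2:1 pp3:1
Op 3: read(P0, v2) -> 24. No state change.
Op 4: read(P0, v2) -> 24. No state change.
Op 5: read(P1, v1) -> 20. No state change.
Op 6: read(P0, v2) -> 24. No state change.
P0: v0 -> pp0 = 19
P1: v0 -> pp0 = 19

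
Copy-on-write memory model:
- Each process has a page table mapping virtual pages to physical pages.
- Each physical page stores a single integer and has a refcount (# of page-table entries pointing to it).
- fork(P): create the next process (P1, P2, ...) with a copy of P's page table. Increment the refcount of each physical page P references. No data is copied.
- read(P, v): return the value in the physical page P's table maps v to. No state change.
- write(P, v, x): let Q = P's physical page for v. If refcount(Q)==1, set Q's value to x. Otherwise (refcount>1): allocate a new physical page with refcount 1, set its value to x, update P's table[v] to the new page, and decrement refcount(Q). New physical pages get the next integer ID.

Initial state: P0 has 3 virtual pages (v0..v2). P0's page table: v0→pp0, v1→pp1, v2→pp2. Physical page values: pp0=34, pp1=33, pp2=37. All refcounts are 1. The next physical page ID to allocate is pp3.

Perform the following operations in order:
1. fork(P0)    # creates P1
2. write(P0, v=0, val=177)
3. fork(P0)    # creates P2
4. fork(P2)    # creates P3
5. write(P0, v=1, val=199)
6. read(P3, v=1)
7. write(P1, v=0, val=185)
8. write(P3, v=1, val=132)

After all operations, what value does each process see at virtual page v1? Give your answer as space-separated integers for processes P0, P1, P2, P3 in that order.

Op 1: fork(P0) -> P1. 3 ppages; refcounts: pp0:2 pp1:2 pp2:2
Op 2: write(P0, v0, 177). refcount(pp0)=2>1 -> COPY to pp3. 4 ppages; refcounts: pp0:1 pp1:2 pp2:2 pp3:1
Op 3: fork(P0) -> P2. 4 ppages; refcounts: pp0:1 pp1:3 pp2:3 pp3:2
Op 4: fork(P2) -> P3. 4 ppages; refcounts: pp0:1 pp1:4 pp2:4 pp3:3
Op 5: write(P0, v1, 199). refcount(pp1)=4>1 -> COPY to pp4. 5 ppages; refcounts: pp0:1 pp1:3 pp2:4 pp3:3 pp4:1
Op 6: read(P3, v1) -> 33. No state change.
Op 7: write(P1, v0, 185). refcount(pp0)=1 -> write in place. 5 ppages; refcounts: pp0:1 pp1:3 pp2:4 pp3:3 pp4:1
Op 8: write(P3, v1, 132). refcount(pp1)=3>1 -> COPY to pp5. 6 ppages; refcounts: pp0:1 pp1:2 pp2:4 pp3:3 pp4:1 pp5:1
P0: v1 -> pp4 = 199
P1: v1 -> pp1 = 33
P2: v1 -> pp1 = 33
P3: v1 -> pp5 = 132

Answer: 199 33 33 132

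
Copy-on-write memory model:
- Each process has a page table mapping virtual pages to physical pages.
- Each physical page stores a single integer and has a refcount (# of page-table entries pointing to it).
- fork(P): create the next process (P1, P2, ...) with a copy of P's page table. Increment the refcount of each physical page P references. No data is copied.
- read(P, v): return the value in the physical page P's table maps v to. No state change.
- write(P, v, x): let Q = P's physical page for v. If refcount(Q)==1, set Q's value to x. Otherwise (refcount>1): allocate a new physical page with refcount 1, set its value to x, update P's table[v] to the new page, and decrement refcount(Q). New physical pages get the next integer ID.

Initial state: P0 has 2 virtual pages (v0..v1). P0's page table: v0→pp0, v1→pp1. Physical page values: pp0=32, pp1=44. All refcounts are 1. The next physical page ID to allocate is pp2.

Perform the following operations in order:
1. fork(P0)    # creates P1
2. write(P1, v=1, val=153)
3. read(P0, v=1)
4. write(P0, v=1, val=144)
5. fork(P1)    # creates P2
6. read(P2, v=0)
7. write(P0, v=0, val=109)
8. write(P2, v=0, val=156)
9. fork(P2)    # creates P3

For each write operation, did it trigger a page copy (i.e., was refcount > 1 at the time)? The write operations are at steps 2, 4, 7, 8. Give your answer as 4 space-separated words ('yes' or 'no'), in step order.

Op 1: fork(P0) -> P1. 2 ppages; refcounts: pp0:2 pp1:2
Op 2: write(P1, v1, 153). refcount(pp1)=2>1 -> COPY to pp2. 3 ppages; refcounts: pp0:2 pp1:1 pp2:1
Op 3: read(P0, v1) -> 44. No state change.
Op 4: write(P0, v1, 144). refcount(pp1)=1 -> write in place. 3 ppages; refcounts: pp0:2 pp1:1 pp2:1
Op 5: fork(P1) -> P2. 3 ppages; refcounts: pp0:3 pp1:1 pp2:2
Op 6: read(P2, v0) -> 32. No state change.
Op 7: write(P0, v0, 109). refcount(pp0)=3>1 -> COPY to pp3. 4 ppages; refcounts: pp0:2 pp1:1 pp2:2 pp3:1
Op 8: write(P2, v0, 156). refcount(pp0)=2>1 -> COPY to pp4. 5 ppages; refcounts: pp0:1 pp1:1 pp2:2 pp3:1 pp4:1
Op 9: fork(P2) -> P3. 5 ppages; refcounts: pp0:1 pp1:1 pp2:3 pp3:1 pp4:2

yes no yes yes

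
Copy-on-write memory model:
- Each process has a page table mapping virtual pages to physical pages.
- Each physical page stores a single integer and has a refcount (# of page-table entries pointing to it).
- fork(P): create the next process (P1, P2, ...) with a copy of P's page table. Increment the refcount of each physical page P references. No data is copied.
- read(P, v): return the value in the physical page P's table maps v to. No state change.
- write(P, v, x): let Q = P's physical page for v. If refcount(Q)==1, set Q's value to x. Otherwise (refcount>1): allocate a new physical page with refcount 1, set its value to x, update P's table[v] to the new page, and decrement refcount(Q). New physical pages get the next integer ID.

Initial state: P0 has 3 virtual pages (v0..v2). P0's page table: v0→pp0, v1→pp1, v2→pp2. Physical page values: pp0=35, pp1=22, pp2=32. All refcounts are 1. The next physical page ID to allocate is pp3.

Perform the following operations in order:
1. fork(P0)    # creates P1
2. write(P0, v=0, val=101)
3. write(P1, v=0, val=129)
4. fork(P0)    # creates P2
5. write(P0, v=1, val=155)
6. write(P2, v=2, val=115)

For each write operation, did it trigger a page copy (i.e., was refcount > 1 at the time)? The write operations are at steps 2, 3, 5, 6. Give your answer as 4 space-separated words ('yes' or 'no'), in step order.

Op 1: fork(P0) -> P1. 3 ppages; refcounts: pp0:2 pp1:2 pp2:2
Op 2: write(P0, v0, 101). refcount(pp0)=2>1 -> COPY to pp3. 4 ppages; refcounts: pp0:1 pp1:2 pp2:2 pp3:1
Op 3: write(P1, v0, 129). refcount(pp0)=1 -> write in place. 4 ppages; refcounts: pp0:1 pp1:2 pp2:2 pp3:1
Op 4: fork(P0) -> P2. 4 ppages; refcounts: pp0:1 pp1:3 pp2:3 pp3:2
Op 5: write(P0, v1, 155). refcount(pp1)=3>1 -> COPY to pp4. 5 ppages; refcounts: pp0:1 pp1:2 pp2:3 pp3:2 pp4:1
Op 6: write(P2, v2, 115). refcount(pp2)=3>1 -> COPY to pp5. 6 ppages; refcounts: pp0:1 pp1:2 pp2:2 pp3:2 pp4:1 pp5:1

yes no yes yes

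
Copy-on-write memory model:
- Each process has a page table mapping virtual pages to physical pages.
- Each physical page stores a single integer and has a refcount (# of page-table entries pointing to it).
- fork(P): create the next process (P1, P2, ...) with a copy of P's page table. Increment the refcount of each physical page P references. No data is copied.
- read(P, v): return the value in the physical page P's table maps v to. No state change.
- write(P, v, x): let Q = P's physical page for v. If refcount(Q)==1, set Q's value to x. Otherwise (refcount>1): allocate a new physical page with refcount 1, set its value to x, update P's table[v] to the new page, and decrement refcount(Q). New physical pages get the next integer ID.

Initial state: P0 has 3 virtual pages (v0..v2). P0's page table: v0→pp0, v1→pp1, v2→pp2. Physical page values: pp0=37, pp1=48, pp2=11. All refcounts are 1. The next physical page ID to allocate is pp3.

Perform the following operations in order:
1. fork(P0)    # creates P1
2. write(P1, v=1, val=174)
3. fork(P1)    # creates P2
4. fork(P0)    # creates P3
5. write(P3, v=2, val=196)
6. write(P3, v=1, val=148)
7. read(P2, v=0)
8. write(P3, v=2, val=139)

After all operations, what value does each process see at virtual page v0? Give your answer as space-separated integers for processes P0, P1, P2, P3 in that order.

Op 1: fork(P0) -> P1. 3 ppages; refcounts: pp0:2 pp1:2 pp2:2
Op 2: write(P1, v1, 174). refcount(pp1)=2>1 -> COPY to pp3. 4 ppages; refcounts: pp0:2 pp1:1 pp2:2 pp3:1
Op 3: fork(P1) -> P2. 4 ppages; refcounts: pp0:3 pp1:1 pp2:3 pp3:2
Op 4: fork(P0) -> P3. 4 ppages; refcounts: pp0:4 pp1:2 pp2:4 pp3:2
Op 5: write(P3, v2, 196). refcount(pp2)=4>1 -> COPY to pp4. 5 ppages; refcounts: pp0:4 pp1:2 pp2:3 pp3:2 pp4:1
Op 6: write(P3, v1, 148). refcount(pp1)=2>1 -> COPY to pp5. 6 ppages; refcounts: pp0:4 pp1:1 pp2:3 pp3:2 pp4:1 pp5:1
Op 7: read(P2, v0) -> 37. No state change.
Op 8: write(P3, v2, 139). refcount(pp4)=1 -> write in place. 6 ppages; refcounts: pp0:4 pp1:1 pp2:3 pp3:2 pp4:1 pp5:1
P0: v0 -> pp0 = 37
P1: v0 -> pp0 = 37
P2: v0 -> pp0 = 37
P3: v0 -> pp0 = 37

Answer: 37 37 37 37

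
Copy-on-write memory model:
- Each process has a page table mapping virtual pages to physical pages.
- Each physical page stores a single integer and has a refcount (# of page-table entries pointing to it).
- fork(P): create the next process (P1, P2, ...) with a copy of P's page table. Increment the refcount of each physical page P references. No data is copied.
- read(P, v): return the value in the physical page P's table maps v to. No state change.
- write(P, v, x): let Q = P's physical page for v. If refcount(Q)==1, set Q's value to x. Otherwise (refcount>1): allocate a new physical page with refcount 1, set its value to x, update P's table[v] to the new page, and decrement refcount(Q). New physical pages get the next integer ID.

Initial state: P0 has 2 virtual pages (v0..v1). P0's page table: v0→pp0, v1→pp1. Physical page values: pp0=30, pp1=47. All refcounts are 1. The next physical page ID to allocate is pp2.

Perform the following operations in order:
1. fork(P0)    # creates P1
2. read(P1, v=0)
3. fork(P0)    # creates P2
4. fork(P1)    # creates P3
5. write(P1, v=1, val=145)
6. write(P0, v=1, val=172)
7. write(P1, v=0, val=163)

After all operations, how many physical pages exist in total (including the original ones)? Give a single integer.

Answer: 5

Derivation:
Op 1: fork(P0) -> P1. 2 ppages; refcounts: pp0:2 pp1:2
Op 2: read(P1, v0) -> 30. No state change.
Op 3: fork(P0) -> P2. 2 ppages; refcounts: pp0:3 pp1:3
Op 4: fork(P1) -> P3. 2 ppages; refcounts: pp0:4 pp1:4
Op 5: write(P1, v1, 145). refcount(pp1)=4>1 -> COPY to pp2. 3 ppages; refcounts: pp0:4 pp1:3 pp2:1
Op 6: write(P0, v1, 172). refcount(pp1)=3>1 -> COPY to pp3. 4 ppages; refcounts: pp0:4 pp1:2 pp2:1 pp3:1
Op 7: write(P1, v0, 163). refcount(pp0)=4>1 -> COPY to pp4. 5 ppages; refcounts: pp0:3 pp1:2 pp2:1 pp3:1 pp4:1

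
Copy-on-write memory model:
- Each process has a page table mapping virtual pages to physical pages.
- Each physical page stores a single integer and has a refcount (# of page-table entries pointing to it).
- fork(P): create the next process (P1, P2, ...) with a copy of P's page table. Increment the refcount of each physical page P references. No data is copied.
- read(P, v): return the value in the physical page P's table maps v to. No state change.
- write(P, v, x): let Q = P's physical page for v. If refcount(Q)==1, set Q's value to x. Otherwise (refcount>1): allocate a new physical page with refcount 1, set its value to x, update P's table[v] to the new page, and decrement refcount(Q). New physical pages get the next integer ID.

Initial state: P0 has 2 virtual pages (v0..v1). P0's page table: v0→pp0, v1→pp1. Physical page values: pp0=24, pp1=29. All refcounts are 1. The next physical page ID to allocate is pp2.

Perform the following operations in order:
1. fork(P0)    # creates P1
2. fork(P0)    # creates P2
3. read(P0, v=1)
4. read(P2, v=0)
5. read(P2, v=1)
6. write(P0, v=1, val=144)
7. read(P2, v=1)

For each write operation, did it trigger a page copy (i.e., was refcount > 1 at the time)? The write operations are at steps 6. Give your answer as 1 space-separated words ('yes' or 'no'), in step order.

Op 1: fork(P0) -> P1. 2 ppages; refcounts: pp0:2 pp1:2
Op 2: fork(P0) -> P2. 2 ppages; refcounts: pp0:3 pp1:3
Op 3: read(P0, v1) -> 29. No state change.
Op 4: read(P2, v0) -> 24. No state change.
Op 5: read(P2, v1) -> 29. No state change.
Op 6: write(P0, v1, 144). refcount(pp1)=3>1 -> COPY to pp2. 3 ppages; refcounts: pp0:3 pp1:2 pp2:1
Op 7: read(P2, v1) -> 29. No state change.

yes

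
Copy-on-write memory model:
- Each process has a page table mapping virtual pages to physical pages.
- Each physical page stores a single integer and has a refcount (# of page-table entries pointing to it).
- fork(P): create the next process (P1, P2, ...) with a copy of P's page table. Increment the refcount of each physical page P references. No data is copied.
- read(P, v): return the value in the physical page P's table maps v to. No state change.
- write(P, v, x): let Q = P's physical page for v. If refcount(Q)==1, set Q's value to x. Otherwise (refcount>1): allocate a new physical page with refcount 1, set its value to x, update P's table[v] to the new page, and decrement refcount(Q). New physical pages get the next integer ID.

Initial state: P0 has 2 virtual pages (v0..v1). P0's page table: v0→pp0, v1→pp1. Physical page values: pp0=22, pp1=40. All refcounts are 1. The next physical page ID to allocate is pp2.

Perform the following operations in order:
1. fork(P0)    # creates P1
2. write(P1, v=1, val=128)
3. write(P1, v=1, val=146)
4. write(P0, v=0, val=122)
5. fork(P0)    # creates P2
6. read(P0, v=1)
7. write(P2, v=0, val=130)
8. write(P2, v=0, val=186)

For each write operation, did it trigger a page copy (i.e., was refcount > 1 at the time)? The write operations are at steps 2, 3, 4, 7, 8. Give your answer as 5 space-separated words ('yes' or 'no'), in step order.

Op 1: fork(P0) -> P1. 2 ppages; refcounts: pp0:2 pp1:2
Op 2: write(P1, v1, 128). refcount(pp1)=2>1 -> COPY to pp2. 3 ppages; refcounts: pp0:2 pp1:1 pp2:1
Op 3: write(P1, v1, 146). refcount(pp2)=1 -> write in place. 3 ppages; refcounts: pp0:2 pp1:1 pp2:1
Op 4: write(P0, v0, 122). refcount(pp0)=2>1 -> COPY to pp3. 4 ppages; refcounts: pp0:1 pp1:1 pp2:1 pp3:1
Op 5: fork(P0) -> P2. 4 ppages; refcounts: pp0:1 pp1:2 pp2:1 pp3:2
Op 6: read(P0, v1) -> 40. No state change.
Op 7: write(P2, v0, 130). refcount(pp3)=2>1 -> COPY to pp4. 5 ppages; refcounts: pp0:1 pp1:2 pp2:1 pp3:1 pp4:1
Op 8: write(P2, v0, 186). refcount(pp4)=1 -> write in place. 5 ppages; refcounts: pp0:1 pp1:2 pp2:1 pp3:1 pp4:1

yes no yes yes no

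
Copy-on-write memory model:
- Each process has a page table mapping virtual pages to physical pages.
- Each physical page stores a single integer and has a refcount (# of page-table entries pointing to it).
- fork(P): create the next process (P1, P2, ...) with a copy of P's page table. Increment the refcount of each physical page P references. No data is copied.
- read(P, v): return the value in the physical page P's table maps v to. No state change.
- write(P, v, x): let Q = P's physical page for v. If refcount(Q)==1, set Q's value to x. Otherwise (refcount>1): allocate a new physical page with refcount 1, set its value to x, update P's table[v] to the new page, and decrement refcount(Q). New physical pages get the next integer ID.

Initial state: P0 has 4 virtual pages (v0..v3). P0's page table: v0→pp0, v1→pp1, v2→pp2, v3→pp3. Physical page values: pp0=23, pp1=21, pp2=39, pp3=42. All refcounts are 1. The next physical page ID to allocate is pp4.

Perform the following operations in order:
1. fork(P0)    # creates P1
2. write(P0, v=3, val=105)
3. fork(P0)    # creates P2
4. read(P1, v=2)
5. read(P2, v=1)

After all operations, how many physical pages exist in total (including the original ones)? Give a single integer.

Op 1: fork(P0) -> P1. 4 ppages; refcounts: pp0:2 pp1:2 pp2:2 pp3:2
Op 2: write(P0, v3, 105). refcount(pp3)=2>1 -> COPY to pp4. 5 ppages; refcounts: pp0:2 pp1:2 pp2:2 pp3:1 pp4:1
Op 3: fork(P0) -> P2. 5 ppages; refcounts: pp0:3 pp1:3 pp2:3 pp3:1 pp4:2
Op 4: read(P1, v2) -> 39. No state change.
Op 5: read(P2, v1) -> 21. No state change.

Answer: 5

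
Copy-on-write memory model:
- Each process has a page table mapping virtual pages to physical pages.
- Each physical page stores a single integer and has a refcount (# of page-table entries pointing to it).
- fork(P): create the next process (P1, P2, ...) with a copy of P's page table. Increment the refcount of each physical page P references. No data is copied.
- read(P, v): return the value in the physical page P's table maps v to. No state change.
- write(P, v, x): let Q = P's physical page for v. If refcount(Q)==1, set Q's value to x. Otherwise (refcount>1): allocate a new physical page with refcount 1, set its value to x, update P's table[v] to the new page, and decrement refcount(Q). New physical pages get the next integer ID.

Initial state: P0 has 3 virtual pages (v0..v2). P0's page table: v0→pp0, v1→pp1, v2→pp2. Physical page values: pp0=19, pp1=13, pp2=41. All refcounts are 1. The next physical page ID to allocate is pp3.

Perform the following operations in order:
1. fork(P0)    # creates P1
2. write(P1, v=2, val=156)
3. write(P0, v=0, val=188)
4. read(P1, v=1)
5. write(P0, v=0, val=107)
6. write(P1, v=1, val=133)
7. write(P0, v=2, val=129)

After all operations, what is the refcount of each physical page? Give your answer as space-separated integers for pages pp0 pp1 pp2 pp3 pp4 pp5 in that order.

Answer: 1 1 1 1 1 1

Derivation:
Op 1: fork(P0) -> P1. 3 ppages; refcounts: pp0:2 pp1:2 pp2:2
Op 2: write(P1, v2, 156). refcount(pp2)=2>1 -> COPY to pp3. 4 ppages; refcounts: pp0:2 pp1:2 pp2:1 pp3:1
Op 3: write(P0, v0, 188). refcount(pp0)=2>1 -> COPY to pp4. 5 ppages; refcounts: pp0:1 pp1:2 pp2:1 pp3:1 pp4:1
Op 4: read(P1, v1) -> 13. No state change.
Op 5: write(P0, v0, 107). refcount(pp4)=1 -> write in place. 5 ppages; refcounts: pp0:1 pp1:2 pp2:1 pp3:1 pp4:1
Op 6: write(P1, v1, 133). refcount(pp1)=2>1 -> COPY to pp5. 6 ppages; refcounts: pp0:1 pp1:1 pp2:1 pp3:1 pp4:1 pp5:1
Op 7: write(P0, v2, 129). refcount(pp2)=1 -> write in place. 6 ppages; refcounts: pp0:1 pp1:1 pp2:1 pp3:1 pp4:1 pp5:1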